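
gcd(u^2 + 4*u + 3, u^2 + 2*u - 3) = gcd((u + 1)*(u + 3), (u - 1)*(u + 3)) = u + 3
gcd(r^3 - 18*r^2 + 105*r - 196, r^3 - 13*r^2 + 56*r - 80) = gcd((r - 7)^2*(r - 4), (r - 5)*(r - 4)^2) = r - 4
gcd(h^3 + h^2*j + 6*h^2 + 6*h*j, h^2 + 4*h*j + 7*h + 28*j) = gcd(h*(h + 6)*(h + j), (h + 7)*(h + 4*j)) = 1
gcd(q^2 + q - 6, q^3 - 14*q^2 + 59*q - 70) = q - 2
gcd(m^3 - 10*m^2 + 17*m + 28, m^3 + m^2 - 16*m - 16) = m^2 - 3*m - 4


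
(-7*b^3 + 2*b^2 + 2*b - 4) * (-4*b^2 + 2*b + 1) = 28*b^5 - 22*b^4 - 11*b^3 + 22*b^2 - 6*b - 4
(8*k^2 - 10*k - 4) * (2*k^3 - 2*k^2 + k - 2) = 16*k^5 - 36*k^4 + 20*k^3 - 18*k^2 + 16*k + 8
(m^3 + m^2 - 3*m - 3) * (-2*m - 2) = -2*m^4 - 4*m^3 + 4*m^2 + 12*m + 6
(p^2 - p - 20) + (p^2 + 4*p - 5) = 2*p^2 + 3*p - 25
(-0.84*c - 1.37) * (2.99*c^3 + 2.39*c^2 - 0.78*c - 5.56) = -2.5116*c^4 - 6.1039*c^3 - 2.6191*c^2 + 5.739*c + 7.6172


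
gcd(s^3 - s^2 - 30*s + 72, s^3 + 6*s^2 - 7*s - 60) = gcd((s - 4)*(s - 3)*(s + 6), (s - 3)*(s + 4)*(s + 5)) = s - 3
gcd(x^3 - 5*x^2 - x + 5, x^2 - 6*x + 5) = x^2 - 6*x + 5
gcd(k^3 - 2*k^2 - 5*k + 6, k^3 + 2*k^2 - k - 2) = k^2 + k - 2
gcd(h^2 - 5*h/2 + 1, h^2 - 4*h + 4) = h - 2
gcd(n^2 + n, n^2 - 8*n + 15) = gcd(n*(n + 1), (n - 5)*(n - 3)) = 1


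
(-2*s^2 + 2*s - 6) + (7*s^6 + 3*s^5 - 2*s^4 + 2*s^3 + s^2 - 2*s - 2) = 7*s^6 + 3*s^5 - 2*s^4 + 2*s^3 - s^2 - 8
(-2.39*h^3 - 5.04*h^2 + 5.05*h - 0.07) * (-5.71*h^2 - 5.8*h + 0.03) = 13.6469*h^5 + 42.6404*h^4 + 0.3248*h^3 - 29.0415*h^2 + 0.5575*h - 0.0021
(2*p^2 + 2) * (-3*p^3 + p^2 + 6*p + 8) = -6*p^5 + 2*p^4 + 6*p^3 + 18*p^2 + 12*p + 16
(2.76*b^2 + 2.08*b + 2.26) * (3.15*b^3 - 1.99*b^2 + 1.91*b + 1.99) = 8.694*b^5 + 1.0596*b^4 + 8.2514*b^3 + 4.9678*b^2 + 8.4558*b + 4.4974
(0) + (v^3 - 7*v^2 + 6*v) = v^3 - 7*v^2 + 6*v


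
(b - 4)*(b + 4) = b^2 - 16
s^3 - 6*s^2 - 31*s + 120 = (s - 8)*(s - 3)*(s + 5)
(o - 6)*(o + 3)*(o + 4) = o^3 + o^2 - 30*o - 72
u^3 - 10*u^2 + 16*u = u*(u - 8)*(u - 2)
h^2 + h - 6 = (h - 2)*(h + 3)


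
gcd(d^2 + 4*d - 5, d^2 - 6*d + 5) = d - 1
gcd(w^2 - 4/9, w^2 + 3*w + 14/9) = w + 2/3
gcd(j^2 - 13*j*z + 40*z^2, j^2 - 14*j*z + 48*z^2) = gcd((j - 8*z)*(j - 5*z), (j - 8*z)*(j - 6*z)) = -j + 8*z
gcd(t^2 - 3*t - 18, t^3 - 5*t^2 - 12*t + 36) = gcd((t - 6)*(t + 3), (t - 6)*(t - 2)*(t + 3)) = t^2 - 3*t - 18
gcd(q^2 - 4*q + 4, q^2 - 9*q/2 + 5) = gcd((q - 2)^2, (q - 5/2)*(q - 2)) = q - 2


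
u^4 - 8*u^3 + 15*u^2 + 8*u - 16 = (u - 4)^2*(u - 1)*(u + 1)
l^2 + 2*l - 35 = (l - 5)*(l + 7)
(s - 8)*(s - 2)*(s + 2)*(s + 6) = s^4 - 2*s^3 - 52*s^2 + 8*s + 192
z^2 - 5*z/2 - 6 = (z - 4)*(z + 3/2)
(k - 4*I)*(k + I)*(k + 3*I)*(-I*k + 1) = -I*k^4 + k^3 - 13*I*k^2 + 25*k + 12*I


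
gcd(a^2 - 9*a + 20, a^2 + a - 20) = a - 4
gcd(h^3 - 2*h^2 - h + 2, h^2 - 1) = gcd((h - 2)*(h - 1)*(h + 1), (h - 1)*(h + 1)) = h^2 - 1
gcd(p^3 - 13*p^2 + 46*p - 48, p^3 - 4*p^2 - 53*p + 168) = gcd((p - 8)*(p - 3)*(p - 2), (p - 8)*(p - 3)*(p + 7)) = p^2 - 11*p + 24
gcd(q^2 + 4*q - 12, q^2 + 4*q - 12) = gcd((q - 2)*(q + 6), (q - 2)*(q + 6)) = q^2 + 4*q - 12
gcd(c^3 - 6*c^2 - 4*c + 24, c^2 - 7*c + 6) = c - 6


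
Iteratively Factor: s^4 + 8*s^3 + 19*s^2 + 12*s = (s + 4)*(s^3 + 4*s^2 + 3*s) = (s + 3)*(s + 4)*(s^2 + s) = (s + 1)*(s + 3)*(s + 4)*(s)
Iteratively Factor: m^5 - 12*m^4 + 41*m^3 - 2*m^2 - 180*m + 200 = (m - 5)*(m^4 - 7*m^3 + 6*m^2 + 28*m - 40) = (m - 5)*(m - 2)*(m^3 - 5*m^2 - 4*m + 20) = (m - 5)^2*(m - 2)*(m^2 - 4) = (m - 5)^2*(m - 2)*(m + 2)*(m - 2)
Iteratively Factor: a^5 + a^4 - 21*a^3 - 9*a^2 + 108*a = (a + 4)*(a^4 - 3*a^3 - 9*a^2 + 27*a) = (a + 3)*(a + 4)*(a^3 - 6*a^2 + 9*a) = (a - 3)*(a + 3)*(a + 4)*(a^2 - 3*a) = a*(a - 3)*(a + 3)*(a + 4)*(a - 3)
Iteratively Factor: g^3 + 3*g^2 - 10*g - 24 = (g - 3)*(g^2 + 6*g + 8) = (g - 3)*(g + 2)*(g + 4)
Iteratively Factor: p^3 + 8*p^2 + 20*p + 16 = (p + 4)*(p^2 + 4*p + 4) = (p + 2)*(p + 4)*(p + 2)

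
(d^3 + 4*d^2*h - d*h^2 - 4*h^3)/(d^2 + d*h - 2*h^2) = (d^2 + 5*d*h + 4*h^2)/(d + 2*h)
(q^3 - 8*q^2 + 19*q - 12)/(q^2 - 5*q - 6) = (-q^3 + 8*q^2 - 19*q + 12)/(-q^2 + 5*q + 6)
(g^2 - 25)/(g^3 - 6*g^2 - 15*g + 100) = (g + 5)/(g^2 - g - 20)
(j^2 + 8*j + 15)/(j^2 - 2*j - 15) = (j + 5)/(j - 5)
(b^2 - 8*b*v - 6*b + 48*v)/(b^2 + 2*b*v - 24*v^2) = (b^2 - 8*b*v - 6*b + 48*v)/(b^2 + 2*b*v - 24*v^2)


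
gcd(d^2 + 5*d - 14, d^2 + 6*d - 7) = d + 7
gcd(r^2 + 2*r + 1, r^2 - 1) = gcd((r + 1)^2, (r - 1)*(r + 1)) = r + 1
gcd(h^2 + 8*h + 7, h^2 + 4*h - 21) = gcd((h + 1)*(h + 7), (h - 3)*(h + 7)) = h + 7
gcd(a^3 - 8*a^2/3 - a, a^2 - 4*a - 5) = 1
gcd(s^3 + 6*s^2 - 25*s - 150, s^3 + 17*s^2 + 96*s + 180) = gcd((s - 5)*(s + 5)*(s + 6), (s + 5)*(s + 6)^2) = s^2 + 11*s + 30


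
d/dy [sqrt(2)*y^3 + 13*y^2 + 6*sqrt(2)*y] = 3*sqrt(2)*y^2 + 26*y + 6*sqrt(2)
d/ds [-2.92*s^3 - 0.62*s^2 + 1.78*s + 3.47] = -8.76*s^2 - 1.24*s + 1.78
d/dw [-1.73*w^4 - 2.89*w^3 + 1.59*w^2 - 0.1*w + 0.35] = -6.92*w^3 - 8.67*w^2 + 3.18*w - 0.1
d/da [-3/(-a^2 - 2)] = -6*a/(a^2 + 2)^2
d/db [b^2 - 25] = 2*b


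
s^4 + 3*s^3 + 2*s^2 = s^2*(s + 1)*(s + 2)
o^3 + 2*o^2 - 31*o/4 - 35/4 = (o - 5/2)*(o + 1)*(o + 7/2)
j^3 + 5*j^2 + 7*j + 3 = (j + 1)^2*(j + 3)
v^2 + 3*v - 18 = (v - 3)*(v + 6)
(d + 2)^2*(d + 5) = d^3 + 9*d^2 + 24*d + 20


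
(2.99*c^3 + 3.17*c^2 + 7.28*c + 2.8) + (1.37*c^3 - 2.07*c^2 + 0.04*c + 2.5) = 4.36*c^3 + 1.1*c^2 + 7.32*c + 5.3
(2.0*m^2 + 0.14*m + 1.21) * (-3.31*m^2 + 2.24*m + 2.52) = -6.62*m^4 + 4.0166*m^3 + 1.3485*m^2 + 3.0632*m + 3.0492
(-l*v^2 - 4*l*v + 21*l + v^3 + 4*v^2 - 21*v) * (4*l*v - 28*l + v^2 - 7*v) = -4*l^2*v^3 + 12*l^2*v^2 + 196*l^2*v - 588*l^2 + 3*l*v^4 - 9*l*v^3 - 147*l*v^2 + 441*l*v + v^5 - 3*v^4 - 49*v^3 + 147*v^2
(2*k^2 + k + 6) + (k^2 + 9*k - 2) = 3*k^2 + 10*k + 4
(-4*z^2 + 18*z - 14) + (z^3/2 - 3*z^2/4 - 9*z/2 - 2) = z^3/2 - 19*z^2/4 + 27*z/2 - 16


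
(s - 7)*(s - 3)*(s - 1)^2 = s^4 - 12*s^3 + 42*s^2 - 52*s + 21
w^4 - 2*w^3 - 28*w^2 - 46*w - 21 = (w - 7)*(w + 1)^2*(w + 3)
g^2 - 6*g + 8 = (g - 4)*(g - 2)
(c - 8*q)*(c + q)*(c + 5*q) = c^3 - 2*c^2*q - 43*c*q^2 - 40*q^3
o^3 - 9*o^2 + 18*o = o*(o - 6)*(o - 3)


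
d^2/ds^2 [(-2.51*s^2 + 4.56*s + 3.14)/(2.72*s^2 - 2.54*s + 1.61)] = (-2.8421709430404e-14*s^4 + 32.791232*s^3 + 205.336608*s^2 - 249.976704*s + 37.297658)/(20.123648*s^6 - 56.375808*s^5 + 88.379328*s^4 - 83.126072*s^3 + 52.312764*s^2 - 19.751802*s + 4.173281)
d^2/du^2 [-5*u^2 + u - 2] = -10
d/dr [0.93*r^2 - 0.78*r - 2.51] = 1.86*r - 0.78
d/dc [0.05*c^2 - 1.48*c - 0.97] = 0.1*c - 1.48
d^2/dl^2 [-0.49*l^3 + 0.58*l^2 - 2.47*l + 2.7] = 1.16 - 2.94*l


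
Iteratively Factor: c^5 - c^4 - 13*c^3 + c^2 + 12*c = (c)*(c^4 - c^3 - 13*c^2 + c + 12) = c*(c + 1)*(c^3 - 2*c^2 - 11*c + 12) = c*(c - 4)*(c + 1)*(c^2 + 2*c - 3) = c*(c - 4)*(c - 1)*(c + 1)*(c + 3)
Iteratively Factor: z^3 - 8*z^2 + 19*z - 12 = (z - 3)*(z^2 - 5*z + 4) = (z - 4)*(z - 3)*(z - 1)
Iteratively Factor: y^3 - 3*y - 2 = (y + 1)*(y^2 - y - 2) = (y + 1)^2*(y - 2)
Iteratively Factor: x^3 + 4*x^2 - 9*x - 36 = (x + 4)*(x^2 - 9) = (x + 3)*(x + 4)*(x - 3)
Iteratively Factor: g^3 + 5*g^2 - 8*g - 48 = (g - 3)*(g^2 + 8*g + 16) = (g - 3)*(g + 4)*(g + 4)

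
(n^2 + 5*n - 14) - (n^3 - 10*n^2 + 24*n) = -n^3 + 11*n^2 - 19*n - 14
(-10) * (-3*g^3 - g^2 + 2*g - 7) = 30*g^3 + 10*g^2 - 20*g + 70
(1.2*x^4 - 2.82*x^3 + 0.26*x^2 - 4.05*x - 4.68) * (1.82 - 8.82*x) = -10.584*x^5 + 27.0564*x^4 - 7.4256*x^3 + 36.1942*x^2 + 33.9066*x - 8.5176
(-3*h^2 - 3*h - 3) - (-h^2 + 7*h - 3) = -2*h^2 - 10*h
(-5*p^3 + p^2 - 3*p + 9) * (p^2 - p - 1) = -5*p^5 + 6*p^4 + p^3 + 11*p^2 - 6*p - 9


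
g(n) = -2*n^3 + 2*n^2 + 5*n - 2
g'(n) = -6*n^2 + 4*n + 5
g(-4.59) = 210.59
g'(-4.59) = -139.77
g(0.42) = 0.30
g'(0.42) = 5.62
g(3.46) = -43.60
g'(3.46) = -52.99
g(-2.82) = 44.66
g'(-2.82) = -53.99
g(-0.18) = -2.82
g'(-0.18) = 4.09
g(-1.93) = 10.18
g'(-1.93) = -25.07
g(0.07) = -1.64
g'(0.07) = 5.25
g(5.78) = -292.48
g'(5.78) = -172.33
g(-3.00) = 55.00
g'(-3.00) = -61.00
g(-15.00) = 7123.00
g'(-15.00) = -1405.00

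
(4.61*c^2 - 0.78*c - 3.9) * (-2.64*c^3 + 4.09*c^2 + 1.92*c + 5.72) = -12.1704*c^5 + 20.9141*c^4 + 15.957*c^3 + 8.9206*c^2 - 11.9496*c - 22.308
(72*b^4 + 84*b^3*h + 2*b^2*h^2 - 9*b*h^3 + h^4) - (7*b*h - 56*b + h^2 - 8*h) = 72*b^4 + 84*b^3*h + 2*b^2*h^2 - 9*b*h^3 - 7*b*h + 56*b + h^4 - h^2 + 8*h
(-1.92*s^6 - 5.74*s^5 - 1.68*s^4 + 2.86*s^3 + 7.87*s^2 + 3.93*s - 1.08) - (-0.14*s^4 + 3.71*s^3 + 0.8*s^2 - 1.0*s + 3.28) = -1.92*s^6 - 5.74*s^5 - 1.54*s^4 - 0.85*s^3 + 7.07*s^2 + 4.93*s - 4.36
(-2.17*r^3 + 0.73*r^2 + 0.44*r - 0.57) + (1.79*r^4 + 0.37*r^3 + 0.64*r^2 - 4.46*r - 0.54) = 1.79*r^4 - 1.8*r^3 + 1.37*r^2 - 4.02*r - 1.11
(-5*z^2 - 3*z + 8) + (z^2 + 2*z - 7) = -4*z^2 - z + 1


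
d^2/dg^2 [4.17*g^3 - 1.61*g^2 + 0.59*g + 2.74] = 25.02*g - 3.22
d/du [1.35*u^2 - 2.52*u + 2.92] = 2.7*u - 2.52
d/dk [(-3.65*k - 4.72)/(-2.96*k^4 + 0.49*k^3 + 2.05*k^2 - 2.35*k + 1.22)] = (-32.412*k^4 - 52.3078*k^3 + 14.4209*k^2 + 19.352*k - 15.545)/(8.7616*k^8 - 2.9008*k^7 - 11.8959*k^6 + 15.921*k^5 - 5.3229*k^4 - 8.4394*k^3 + 10.5245*k^2 - 5.734*k + 1.4884)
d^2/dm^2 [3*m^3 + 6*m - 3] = 18*m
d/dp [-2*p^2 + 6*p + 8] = 6 - 4*p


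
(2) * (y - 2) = 2*y - 4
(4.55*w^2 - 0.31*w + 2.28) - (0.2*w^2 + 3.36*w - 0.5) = 4.35*w^2 - 3.67*w + 2.78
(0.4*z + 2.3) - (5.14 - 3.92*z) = 4.32*z - 2.84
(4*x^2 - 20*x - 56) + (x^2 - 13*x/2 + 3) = 5*x^2 - 53*x/2 - 53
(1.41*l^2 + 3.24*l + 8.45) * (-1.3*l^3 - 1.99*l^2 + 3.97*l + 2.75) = -1.833*l^5 - 7.0179*l^4 - 11.8349*l^3 - 0.0751999999999984*l^2 + 42.4565*l + 23.2375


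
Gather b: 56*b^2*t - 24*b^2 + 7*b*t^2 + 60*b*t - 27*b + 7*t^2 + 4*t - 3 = b^2*(56*t - 24) + b*(7*t^2 + 60*t - 27) + 7*t^2 + 4*t - 3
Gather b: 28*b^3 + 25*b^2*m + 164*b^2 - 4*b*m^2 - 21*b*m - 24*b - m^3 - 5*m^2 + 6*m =28*b^3 + b^2*(25*m + 164) + b*(-4*m^2 - 21*m - 24) - m^3 - 5*m^2 + 6*m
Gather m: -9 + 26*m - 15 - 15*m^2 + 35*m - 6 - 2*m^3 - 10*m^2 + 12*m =-2*m^3 - 25*m^2 + 73*m - 30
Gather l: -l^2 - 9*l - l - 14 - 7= -l^2 - 10*l - 21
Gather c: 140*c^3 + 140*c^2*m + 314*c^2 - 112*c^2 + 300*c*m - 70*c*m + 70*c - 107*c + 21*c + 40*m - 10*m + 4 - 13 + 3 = 140*c^3 + c^2*(140*m + 202) + c*(230*m - 16) + 30*m - 6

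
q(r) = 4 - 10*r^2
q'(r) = -20*r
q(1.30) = -12.90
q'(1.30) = -26.00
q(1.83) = -29.49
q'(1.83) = -36.60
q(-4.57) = -204.85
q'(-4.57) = 91.40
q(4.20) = -172.40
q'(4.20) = -84.00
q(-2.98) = -84.80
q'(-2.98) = 59.60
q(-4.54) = -202.12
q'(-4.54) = 90.80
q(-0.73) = -1.33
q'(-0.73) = 14.60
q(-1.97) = -34.81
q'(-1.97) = 39.40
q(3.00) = -86.00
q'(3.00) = -60.00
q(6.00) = -356.00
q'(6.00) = -120.00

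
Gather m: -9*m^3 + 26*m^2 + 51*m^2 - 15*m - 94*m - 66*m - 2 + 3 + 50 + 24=-9*m^3 + 77*m^2 - 175*m + 75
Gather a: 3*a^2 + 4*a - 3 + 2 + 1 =3*a^2 + 4*a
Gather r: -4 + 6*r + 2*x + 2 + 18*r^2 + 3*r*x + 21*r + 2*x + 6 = 18*r^2 + r*(3*x + 27) + 4*x + 4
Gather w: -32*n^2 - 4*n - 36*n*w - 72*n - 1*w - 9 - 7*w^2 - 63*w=-32*n^2 - 76*n - 7*w^2 + w*(-36*n - 64) - 9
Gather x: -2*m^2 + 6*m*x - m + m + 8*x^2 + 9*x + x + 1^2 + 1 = -2*m^2 + 8*x^2 + x*(6*m + 10) + 2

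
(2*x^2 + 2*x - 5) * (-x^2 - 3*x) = -2*x^4 - 8*x^3 - x^2 + 15*x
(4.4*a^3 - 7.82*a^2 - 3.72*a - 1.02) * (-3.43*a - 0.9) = -15.092*a^4 + 22.8626*a^3 + 19.7976*a^2 + 6.8466*a + 0.918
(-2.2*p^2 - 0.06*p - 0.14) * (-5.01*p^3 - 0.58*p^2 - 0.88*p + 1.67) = 11.022*p^5 + 1.5766*p^4 + 2.6722*p^3 - 3.54*p^2 + 0.023*p - 0.2338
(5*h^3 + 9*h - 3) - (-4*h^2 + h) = 5*h^3 + 4*h^2 + 8*h - 3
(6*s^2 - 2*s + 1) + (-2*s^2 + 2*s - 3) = 4*s^2 - 2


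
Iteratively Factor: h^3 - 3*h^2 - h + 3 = (h - 1)*(h^2 - 2*h - 3) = (h - 1)*(h + 1)*(h - 3)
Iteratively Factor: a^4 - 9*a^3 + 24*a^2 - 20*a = (a - 2)*(a^3 - 7*a^2 + 10*a) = a*(a - 2)*(a^2 - 7*a + 10) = a*(a - 5)*(a - 2)*(a - 2)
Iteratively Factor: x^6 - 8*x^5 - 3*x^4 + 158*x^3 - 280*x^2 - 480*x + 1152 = (x + 4)*(x^5 - 12*x^4 + 45*x^3 - 22*x^2 - 192*x + 288) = (x - 3)*(x + 4)*(x^4 - 9*x^3 + 18*x^2 + 32*x - 96) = (x - 3)*(x + 2)*(x + 4)*(x^3 - 11*x^2 + 40*x - 48) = (x - 4)*(x - 3)*(x + 2)*(x + 4)*(x^2 - 7*x + 12) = (x - 4)^2*(x - 3)*(x + 2)*(x + 4)*(x - 3)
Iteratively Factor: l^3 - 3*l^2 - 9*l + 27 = (l - 3)*(l^2 - 9) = (l - 3)*(l + 3)*(l - 3)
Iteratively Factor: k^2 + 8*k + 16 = (k + 4)*(k + 4)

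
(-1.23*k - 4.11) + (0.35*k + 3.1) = -0.88*k - 1.01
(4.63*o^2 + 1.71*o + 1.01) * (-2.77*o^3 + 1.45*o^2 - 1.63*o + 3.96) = -12.8251*o^5 + 1.9768*o^4 - 7.8651*o^3 + 17.012*o^2 + 5.1253*o + 3.9996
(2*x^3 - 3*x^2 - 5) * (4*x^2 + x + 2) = 8*x^5 - 10*x^4 + x^3 - 26*x^2 - 5*x - 10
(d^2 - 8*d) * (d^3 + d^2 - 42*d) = d^5 - 7*d^4 - 50*d^3 + 336*d^2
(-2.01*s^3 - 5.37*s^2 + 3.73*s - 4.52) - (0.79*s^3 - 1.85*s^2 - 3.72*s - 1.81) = -2.8*s^3 - 3.52*s^2 + 7.45*s - 2.71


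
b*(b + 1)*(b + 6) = b^3 + 7*b^2 + 6*b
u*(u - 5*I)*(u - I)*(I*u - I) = I*u^4 + 6*u^3 - I*u^3 - 6*u^2 - 5*I*u^2 + 5*I*u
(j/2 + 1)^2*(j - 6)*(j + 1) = j^4/4 - j^3/4 - 11*j^2/2 - 11*j - 6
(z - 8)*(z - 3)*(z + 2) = z^3 - 9*z^2 + 2*z + 48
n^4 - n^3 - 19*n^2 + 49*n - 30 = (n - 3)*(n - 2)*(n - 1)*(n + 5)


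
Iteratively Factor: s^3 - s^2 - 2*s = (s)*(s^2 - s - 2) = s*(s - 2)*(s + 1)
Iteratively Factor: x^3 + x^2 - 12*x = (x)*(x^2 + x - 12) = x*(x - 3)*(x + 4)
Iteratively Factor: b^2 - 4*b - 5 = (b - 5)*(b + 1)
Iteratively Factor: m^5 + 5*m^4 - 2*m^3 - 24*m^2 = (m - 2)*(m^4 + 7*m^3 + 12*m^2) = m*(m - 2)*(m^3 + 7*m^2 + 12*m) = m^2*(m - 2)*(m^2 + 7*m + 12) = m^2*(m - 2)*(m + 3)*(m + 4)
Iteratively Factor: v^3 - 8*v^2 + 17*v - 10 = (v - 2)*(v^2 - 6*v + 5) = (v - 5)*(v - 2)*(v - 1)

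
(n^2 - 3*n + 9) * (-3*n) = -3*n^3 + 9*n^2 - 27*n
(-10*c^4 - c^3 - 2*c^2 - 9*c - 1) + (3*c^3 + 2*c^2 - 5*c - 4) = -10*c^4 + 2*c^3 - 14*c - 5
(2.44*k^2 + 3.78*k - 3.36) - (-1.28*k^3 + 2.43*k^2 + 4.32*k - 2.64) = 1.28*k^3 + 0.00999999999999979*k^2 - 0.54*k - 0.72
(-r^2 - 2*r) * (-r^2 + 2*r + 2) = r^4 - 6*r^2 - 4*r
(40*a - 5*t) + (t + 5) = 40*a - 4*t + 5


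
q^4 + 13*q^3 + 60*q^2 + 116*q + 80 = (q + 2)^2*(q + 4)*(q + 5)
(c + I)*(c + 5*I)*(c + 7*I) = c^3 + 13*I*c^2 - 47*c - 35*I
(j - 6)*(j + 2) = j^2 - 4*j - 12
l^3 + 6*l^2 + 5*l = l*(l + 1)*(l + 5)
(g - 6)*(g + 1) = g^2 - 5*g - 6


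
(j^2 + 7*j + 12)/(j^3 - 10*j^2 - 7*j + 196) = (j + 3)/(j^2 - 14*j + 49)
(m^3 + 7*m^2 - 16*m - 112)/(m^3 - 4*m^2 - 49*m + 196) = (m + 4)/(m - 7)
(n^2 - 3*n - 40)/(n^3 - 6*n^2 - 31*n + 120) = 1/(n - 3)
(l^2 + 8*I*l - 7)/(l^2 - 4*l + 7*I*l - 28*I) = (l + I)/(l - 4)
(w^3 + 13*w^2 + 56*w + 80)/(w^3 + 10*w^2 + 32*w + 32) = (w + 5)/(w + 2)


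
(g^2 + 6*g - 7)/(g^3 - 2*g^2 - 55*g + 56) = 1/(g - 8)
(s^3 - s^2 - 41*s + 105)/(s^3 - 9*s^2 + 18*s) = (s^2 + 2*s - 35)/(s*(s - 6))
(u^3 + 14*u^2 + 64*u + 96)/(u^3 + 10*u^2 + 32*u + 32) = (u + 6)/(u + 2)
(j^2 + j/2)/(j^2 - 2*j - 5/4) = 2*j/(2*j - 5)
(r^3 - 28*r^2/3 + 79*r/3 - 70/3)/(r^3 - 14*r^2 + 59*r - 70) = (r - 7/3)/(r - 7)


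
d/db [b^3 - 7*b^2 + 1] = b*(3*b - 14)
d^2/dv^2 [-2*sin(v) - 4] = 2*sin(v)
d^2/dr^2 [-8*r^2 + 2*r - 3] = -16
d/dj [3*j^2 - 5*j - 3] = 6*j - 5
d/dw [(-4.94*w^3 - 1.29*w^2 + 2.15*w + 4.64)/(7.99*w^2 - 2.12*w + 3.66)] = (-39.4706*w^4 + 20.9456*w^3 - 68.6849*w^2 - 83.59*w + 17.7058)/(63.8401*w^4 - 33.8776*w^3 + 62.9812*w^2 - 15.5184*w + 13.3956)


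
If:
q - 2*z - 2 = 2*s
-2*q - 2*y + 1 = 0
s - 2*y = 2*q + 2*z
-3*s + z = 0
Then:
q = 2/5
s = -1/5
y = 1/10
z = -3/5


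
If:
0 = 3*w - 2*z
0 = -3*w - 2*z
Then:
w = 0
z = 0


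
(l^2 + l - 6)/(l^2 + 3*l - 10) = (l + 3)/(l + 5)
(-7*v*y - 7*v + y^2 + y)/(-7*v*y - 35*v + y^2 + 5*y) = (y + 1)/(y + 5)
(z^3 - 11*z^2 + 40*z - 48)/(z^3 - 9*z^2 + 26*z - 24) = (z - 4)/(z - 2)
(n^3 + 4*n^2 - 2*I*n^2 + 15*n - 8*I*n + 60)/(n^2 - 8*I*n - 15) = (n^2 + n*(4 + 3*I) + 12*I)/(n - 3*I)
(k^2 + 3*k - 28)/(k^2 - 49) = (k - 4)/(k - 7)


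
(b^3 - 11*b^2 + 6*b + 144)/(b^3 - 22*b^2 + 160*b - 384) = (b + 3)/(b - 8)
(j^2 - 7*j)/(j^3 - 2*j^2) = (j - 7)/(j*(j - 2))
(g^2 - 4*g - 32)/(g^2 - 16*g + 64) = (g + 4)/(g - 8)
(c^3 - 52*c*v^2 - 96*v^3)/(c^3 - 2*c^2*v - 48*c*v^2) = (c + 2*v)/c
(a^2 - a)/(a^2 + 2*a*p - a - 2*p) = a/(a + 2*p)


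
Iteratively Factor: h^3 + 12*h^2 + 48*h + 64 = (h + 4)*(h^2 + 8*h + 16) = (h + 4)^2*(h + 4)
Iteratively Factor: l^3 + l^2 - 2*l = (l - 1)*(l^2 + 2*l) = l*(l - 1)*(l + 2)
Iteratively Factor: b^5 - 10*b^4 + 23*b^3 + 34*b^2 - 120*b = (b - 3)*(b^4 - 7*b^3 + 2*b^2 + 40*b) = b*(b - 3)*(b^3 - 7*b^2 + 2*b + 40) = b*(b - 4)*(b - 3)*(b^2 - 3*b - 10) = b*(b - 5)*(b - 4)*(b - 3)*(b + 2)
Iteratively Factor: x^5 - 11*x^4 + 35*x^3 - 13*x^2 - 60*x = (x - 4)*(x^4 - 7*x^3 + 7*x^2 + 15*x) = x*(x - 4)*(x^3 - 7*x^2 + 7*x + 15) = x*(x - 4)*(x + 1)*(x^2 - 8*x + 15) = x*(x - 5)*(x - 4)*(x + 1)*(x - 3)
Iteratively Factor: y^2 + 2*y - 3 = (y + 3)*(y - 1)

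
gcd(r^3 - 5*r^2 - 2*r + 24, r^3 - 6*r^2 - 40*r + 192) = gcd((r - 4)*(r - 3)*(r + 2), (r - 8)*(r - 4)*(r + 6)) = r - 4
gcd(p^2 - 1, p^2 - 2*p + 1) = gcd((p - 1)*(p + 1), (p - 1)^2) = p - 1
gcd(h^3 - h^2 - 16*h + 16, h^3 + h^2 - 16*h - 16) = h^2 - 16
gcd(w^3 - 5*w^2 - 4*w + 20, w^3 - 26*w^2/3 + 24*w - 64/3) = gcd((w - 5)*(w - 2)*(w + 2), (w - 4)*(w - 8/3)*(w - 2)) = w - 2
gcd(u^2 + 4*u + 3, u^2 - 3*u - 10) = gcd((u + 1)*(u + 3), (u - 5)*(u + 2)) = 1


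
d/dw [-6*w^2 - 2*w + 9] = -12*w - 2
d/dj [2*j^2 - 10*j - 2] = 4*j - 10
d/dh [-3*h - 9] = -3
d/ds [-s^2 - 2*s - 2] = -2*s - 2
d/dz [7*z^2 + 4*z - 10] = 14*z + 4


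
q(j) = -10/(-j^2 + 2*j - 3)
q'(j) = -10*(2*j - 2)/(-j^2 + 2*j - 3)^2 = 20*(1 - j)/(j^2 - 2*j + 3)^2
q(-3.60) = 0.43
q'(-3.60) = 0.17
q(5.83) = 0.39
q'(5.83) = -0.15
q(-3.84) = 0.39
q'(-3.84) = 0.15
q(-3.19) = 0.51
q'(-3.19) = 0.22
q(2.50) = 2.35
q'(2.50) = -1.66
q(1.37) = 4.68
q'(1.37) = -1.62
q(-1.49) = 1.22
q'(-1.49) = 0.74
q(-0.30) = 2.71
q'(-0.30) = 1.91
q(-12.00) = 0.06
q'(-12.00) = 0.01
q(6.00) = 0.37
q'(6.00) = -0.14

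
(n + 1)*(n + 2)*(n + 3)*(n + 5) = n^4 + 11*n^3 + 41*n^2 + 61*n + 30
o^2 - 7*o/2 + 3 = (o - 2)*(o - 3/2)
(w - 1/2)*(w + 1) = w^2 + w/2 - 1/2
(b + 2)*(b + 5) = b^2 + 7*b + 10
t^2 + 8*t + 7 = (t + 1)*(t + 7)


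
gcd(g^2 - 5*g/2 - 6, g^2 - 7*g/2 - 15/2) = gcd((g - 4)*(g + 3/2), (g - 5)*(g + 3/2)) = g + 3/2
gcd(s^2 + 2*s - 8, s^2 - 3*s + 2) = s - 2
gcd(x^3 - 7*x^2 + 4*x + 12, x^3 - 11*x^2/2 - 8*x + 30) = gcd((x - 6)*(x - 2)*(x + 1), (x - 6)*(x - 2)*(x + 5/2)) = x^2 - 8*x + 12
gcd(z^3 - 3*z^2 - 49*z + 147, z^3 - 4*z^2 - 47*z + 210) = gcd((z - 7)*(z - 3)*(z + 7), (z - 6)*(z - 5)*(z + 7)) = z + 7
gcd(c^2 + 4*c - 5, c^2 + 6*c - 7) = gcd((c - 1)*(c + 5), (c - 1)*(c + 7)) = c - 1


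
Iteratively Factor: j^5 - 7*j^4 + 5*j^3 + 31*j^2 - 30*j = (j - 3)*(j^4 - 4*j^3 - 7*j^2 + 10*j) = (j - 5)*(j - 3)*(j^3 + j^2 - 2*j) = j*(j - 5)*(j - 3)*(j^2 + j - 2) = j*(j - 5)*(j - 3)*(j - 1)*(j + 2)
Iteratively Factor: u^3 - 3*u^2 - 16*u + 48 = (u + 4)*(u^2 - 7*u + 12) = (u - 4)*(u + 4)*(u - 3)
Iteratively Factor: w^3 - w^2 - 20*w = (w - 5)*(w^2 + 4*w) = w*(w - 5)*(w + 4)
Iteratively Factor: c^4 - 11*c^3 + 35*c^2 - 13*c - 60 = (c - 3)*(c^3 - 8*c^2 + 11*c + 20) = (c - 4)*(c - 3)*(c^2 - 4*c - 5) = (c - 5)*(c - 4)*(c - 3)*(c + 1)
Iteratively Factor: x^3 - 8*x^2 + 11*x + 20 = (x - 5)*(x^2 - 3*x - 4) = (x - 5)*(x - 4)*(x + 1)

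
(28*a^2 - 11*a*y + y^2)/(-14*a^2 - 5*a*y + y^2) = (-4*a + y)/(2*a + y)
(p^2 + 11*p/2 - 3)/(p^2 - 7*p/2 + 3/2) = (p + 6)/(p - 3)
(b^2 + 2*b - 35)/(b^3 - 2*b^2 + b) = (b^2 + 2*b - 35)/(b*(b^2 - 2*b + 1))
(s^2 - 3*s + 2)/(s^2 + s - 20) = (s^2 - 3*s + 2)/(s^2 + s - 20)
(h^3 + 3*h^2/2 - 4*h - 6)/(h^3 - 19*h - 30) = (h^2 - h/2 - 3)/(h^2 - 2*h - 15)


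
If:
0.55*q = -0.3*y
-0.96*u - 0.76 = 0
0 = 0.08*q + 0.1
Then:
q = -1.25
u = -0.79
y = 2.29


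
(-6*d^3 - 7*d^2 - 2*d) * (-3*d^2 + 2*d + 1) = 18*d^5 + 9*d^4 - 14*d^3 - 11*d^2 - 2*d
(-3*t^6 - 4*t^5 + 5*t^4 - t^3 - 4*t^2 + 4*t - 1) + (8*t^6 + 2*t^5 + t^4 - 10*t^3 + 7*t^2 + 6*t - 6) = 5*t^6 - 2*t^5 + 6*t^4 - 11*t^3 + 3*t^2 + 10*t - 7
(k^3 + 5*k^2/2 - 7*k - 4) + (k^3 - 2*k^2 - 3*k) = 2*k^3 + k^2/2 - 10*k - 4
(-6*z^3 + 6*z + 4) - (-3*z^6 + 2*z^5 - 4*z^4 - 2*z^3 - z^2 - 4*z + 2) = 3*z^6 - 2*z^5 + 4*z^4 - 4*z^3 + z^2 + 10*z + 2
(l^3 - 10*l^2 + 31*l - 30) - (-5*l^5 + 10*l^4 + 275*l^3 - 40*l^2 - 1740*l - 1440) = 5*l^5 - 10*l^4 - 274*l^3 + 30*l^2 + 1771*l + 1410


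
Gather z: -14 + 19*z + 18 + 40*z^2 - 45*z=40*z^2 - 26*z + 4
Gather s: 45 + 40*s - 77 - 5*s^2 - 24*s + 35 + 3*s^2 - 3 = -2*s^2 + 16*s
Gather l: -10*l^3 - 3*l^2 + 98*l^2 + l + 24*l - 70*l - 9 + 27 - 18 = -10*l^3 + 95*l^2 - 45*l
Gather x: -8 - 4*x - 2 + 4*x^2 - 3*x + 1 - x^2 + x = 3*x^2 - 6*x - 9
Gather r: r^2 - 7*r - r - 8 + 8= r^2 - 8*r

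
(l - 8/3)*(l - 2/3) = l^2 - 10*l/3 + 16/9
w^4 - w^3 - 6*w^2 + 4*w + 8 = (w - 2)^2*(w + 1)*(w + 2)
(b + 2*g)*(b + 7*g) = b^2 + 9*b*g + 14*g^2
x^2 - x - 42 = (x - 7)*(x + 6)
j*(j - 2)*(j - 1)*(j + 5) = j^4 + 2*j^3 - 13*j^2 + 10*j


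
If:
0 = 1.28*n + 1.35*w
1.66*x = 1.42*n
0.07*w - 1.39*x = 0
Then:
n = 0.00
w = 0.00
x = 0.00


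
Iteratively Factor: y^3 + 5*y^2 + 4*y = (y)*(y^2 + 5*y + 4) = y*(y + 4)*(y + 1)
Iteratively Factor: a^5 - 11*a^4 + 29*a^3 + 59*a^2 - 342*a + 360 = (a - 2)*(a^4 - 9*a^3 + 11*a^2 + 81*a - 180) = (a - 3)*(a - 2)*(a^3 - 6*a^2 - 7*a + 60) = (a - 4)*(a - 3)*(a - 2)*(a^2 - 2*a - 15) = (a - 5)*(a - 4)*(a - 3)*(a - 2)*(a + 3)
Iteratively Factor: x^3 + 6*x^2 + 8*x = (x)*(x^2 + 6*x + 8) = x*(x + 4)*(x + 2)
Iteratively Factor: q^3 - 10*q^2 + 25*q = (q)*(q^2 - 10*q + 25) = q*(q - 5)*(q - 5)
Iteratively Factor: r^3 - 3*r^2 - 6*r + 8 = (r + 2)*(r^2 - 5*r + 4) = (r - 4)*(r + 2)*(r - 1)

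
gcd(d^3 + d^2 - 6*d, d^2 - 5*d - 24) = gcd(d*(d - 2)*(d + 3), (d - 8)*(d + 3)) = d + 3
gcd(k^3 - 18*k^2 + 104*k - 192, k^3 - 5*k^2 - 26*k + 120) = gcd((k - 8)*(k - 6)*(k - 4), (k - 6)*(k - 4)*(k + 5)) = k^2 - 10*k + 24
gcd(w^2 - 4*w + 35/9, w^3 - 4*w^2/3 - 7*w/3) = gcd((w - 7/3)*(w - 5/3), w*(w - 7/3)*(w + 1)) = w - 7/3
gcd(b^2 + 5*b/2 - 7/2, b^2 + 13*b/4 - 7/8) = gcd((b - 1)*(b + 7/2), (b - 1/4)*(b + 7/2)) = b + 7/2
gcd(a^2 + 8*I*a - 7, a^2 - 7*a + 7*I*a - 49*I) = a + 7*I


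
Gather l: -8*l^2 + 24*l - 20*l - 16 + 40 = -8*l^2 + 4*l + 24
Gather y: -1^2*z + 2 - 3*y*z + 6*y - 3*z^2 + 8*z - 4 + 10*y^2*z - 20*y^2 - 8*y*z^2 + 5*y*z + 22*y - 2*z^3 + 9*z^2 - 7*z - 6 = y^2*(10*z - 20) + y*(-8*z^2 + 2*z + 28) - 2*z^3 + 6*z^2 - 8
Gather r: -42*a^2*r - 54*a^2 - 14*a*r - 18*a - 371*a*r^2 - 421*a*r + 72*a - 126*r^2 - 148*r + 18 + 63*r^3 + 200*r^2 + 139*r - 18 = -54*a^2 + 54*a + 63*r^3 + r^2*(74 - 371*a) + r*(-42*a^2 - 435*a - 9)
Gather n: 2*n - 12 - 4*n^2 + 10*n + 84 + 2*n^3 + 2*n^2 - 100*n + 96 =2*n^3 - 2*n^2 - 88*n + 168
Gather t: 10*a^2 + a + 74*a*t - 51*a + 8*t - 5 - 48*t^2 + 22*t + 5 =10*a^2 - 50*a - 48*t^2 + t*(74*a + 30)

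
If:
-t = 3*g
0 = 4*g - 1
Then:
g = 1/4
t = -3/4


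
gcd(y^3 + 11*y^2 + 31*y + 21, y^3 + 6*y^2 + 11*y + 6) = y^2 + 4*y + 3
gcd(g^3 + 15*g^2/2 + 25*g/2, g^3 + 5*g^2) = g^2 + 5*g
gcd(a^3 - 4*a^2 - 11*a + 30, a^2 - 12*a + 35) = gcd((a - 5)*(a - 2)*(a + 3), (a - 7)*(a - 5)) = a - 5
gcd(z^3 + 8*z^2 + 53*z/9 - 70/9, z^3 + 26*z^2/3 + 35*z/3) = z^2 + 26*z/3 + 35/3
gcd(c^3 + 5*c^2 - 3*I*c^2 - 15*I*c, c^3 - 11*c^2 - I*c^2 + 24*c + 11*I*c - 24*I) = 1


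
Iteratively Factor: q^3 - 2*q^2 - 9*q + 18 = (q - 3)*(q^2 + q - 6) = (q - 3)*(q + 3)*(q - 2)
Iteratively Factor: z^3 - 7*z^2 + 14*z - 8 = (z - 1)*(z^2 - 6*z + 8) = (z - 2)*(z - 1)*(z - 4)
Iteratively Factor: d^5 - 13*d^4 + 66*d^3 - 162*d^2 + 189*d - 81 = (d - 3)*(d^4 - 10*d^3 + 36*d^2 - 54*d + 27) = (d - 3)^2*(d^3 - 7*d^2 + 15*d - 9) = (d - 3)^3*(d^2 - 4*d + 3) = (d - 3)^4*(d - 1)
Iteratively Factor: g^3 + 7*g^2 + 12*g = (g + 4)*(g^2 + 3*g) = (g + 3)*(g + 4)*(g)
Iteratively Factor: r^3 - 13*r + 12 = (r + 4)*(r^2 - 4*r + 3) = (r - 1)*(r + 4)*(r - 3)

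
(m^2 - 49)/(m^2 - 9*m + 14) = (m + 7)/(m - 2)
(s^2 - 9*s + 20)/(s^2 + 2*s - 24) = (s - 5)/(s + 6)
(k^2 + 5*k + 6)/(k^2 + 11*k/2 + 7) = 2*(k + 3)/(2*k + 7)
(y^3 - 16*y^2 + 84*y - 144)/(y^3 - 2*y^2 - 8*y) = (y^2 - 12*y + 36)/(y*(y + 2))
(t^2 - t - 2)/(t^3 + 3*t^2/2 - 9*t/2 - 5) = 2/(2*t + 5)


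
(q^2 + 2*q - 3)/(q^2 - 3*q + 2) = (q + 3)/(q - 2)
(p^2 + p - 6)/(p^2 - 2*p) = (p + 3)/p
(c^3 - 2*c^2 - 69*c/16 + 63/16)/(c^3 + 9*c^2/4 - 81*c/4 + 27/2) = (c + 7/4)/(c + 6)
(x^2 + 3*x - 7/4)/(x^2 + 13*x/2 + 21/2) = (x - 1/2)/(x + 3)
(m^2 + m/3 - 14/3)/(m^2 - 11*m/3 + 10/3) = (3*m + 7)/(3*m - 5)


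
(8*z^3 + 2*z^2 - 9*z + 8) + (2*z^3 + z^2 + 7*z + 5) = 10*z^3 + 3*z^2 - 2*z + 13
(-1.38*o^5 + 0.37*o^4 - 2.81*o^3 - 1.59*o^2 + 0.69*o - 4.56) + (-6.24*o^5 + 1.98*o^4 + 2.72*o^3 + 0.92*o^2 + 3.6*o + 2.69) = -7.62*o^5 + 2.35*o^4 - 0.0899999999999999*o^3 - 0.67*o^2 + 4.29*o - 1.87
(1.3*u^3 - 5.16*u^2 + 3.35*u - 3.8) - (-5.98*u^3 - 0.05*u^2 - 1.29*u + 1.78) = 7.28*u^3 - 5.11*u^2 + 4.64*u - 5.58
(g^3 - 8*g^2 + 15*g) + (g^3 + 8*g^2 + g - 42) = 2*g^3 + 16*g - 42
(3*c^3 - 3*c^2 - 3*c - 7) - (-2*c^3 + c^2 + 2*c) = 5*c^3 - 4*c^2 - 5*c - 7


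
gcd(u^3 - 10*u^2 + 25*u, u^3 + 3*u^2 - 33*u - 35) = u - 5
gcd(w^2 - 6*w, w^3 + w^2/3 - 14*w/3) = w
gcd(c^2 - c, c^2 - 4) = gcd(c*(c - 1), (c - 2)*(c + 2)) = 1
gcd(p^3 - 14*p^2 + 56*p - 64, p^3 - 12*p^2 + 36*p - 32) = p^2 - 10*p + 16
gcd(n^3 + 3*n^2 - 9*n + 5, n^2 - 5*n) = 1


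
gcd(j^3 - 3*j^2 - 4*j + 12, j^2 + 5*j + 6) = j + 2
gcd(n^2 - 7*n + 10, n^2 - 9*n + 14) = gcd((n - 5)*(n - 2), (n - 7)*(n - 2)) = n - 2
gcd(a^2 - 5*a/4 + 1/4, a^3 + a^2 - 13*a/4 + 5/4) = a - 1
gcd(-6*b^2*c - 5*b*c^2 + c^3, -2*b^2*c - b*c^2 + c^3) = b*c + c^2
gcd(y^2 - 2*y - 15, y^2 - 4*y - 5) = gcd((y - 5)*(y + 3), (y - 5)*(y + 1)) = y - 5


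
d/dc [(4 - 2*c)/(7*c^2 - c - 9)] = 2*(-7*c^2 + c + (c - 2)*(14*c - 1) + 9)/(-7*c^2 + c + 9)^2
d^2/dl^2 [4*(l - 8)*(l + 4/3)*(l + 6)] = 24*l - 16/3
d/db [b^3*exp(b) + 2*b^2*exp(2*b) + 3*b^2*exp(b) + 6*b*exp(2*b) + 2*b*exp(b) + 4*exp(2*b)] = (b^3 + 4*b^2*exp(b) + 6*b^2 + 16*b*exp(b) + 8*b + 14*exp(b) + 2)*exp(b)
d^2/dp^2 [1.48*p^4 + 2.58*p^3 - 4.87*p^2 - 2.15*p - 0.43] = 17.76*p^2 + 15.48*p - 9.74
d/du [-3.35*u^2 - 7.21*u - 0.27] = -6.7*u - 7.21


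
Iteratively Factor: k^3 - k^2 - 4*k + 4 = (k - 2)*(k^2 + k - 2) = (k - 2)*(k - 1)*(k + 2)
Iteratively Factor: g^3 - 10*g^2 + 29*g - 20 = (g - 1)*(g^2 - 9*g + 20) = (g - 5)*(g - 1)*(g - 4)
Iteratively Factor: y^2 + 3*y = (y + 3)*(y)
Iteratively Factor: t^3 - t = (t - 1)*(t^2 + t) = (t - 1)*(t + 1)*(t)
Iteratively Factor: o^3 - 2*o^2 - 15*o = (o - 5)*(o^2 + 3*o) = o*(o - 5)*(o + 3)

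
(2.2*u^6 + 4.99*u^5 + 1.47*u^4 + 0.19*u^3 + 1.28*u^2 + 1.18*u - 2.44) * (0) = 0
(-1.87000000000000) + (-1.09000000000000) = -2.96000000000000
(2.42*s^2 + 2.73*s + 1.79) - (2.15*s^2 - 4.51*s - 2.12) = 0.27*s^2 + 7.24*s + 3.91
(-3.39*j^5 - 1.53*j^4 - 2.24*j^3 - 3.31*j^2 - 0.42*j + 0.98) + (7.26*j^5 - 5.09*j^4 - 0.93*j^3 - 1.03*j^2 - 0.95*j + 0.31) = 3.87*j^5 - 6.62*j^4 - 3.17*j^3 - 4.34*j^2 - 1.37*j + 1.29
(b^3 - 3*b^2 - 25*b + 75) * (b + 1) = b^4 - 2*b^3 - 28*b^2 + 50*b + 75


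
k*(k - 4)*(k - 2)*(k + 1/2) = k^4 - 11*k^3/2 + 5*k^2 + 4*k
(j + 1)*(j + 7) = j^2 + 8*j + 7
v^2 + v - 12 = (v - 3)*(v + 4)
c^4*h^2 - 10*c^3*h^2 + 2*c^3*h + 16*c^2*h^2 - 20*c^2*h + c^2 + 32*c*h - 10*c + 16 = (c - 8)*(c - 2)*(c*h + 1)^2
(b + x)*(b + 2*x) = b^2 + 3*b*x + 2*x^2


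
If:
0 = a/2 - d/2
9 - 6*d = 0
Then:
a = 3/2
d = 3/2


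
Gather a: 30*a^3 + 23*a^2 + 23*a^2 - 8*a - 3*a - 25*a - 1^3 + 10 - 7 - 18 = 30*a^3 + 46*a^2 - 36*a - 16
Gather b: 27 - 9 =18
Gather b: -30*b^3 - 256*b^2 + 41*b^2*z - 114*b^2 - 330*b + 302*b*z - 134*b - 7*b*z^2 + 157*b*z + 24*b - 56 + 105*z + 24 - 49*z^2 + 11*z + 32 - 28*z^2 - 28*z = -30*b^3 + b^2*(41*z - 370) + b*(-7*z^2 + 459*z - 440) - 77*z^2 + 88*z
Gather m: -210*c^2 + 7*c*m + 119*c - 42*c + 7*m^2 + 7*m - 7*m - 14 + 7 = -210*c^2 + 7*c*m + 77*c + 7*m^2 - 7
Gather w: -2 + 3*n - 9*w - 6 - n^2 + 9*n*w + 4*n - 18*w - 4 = -n^2 + 7*n + w*(9*n - 27) - 12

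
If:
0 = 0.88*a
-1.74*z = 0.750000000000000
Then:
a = 0.00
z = -0.43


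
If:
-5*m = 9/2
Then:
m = -9/10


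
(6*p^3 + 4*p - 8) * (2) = 12*p^3 + 8*p - 16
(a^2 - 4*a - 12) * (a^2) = a^4 - 4*a^3 - 12*a^2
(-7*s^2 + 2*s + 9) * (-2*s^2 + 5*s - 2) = 14*s^4 - 39*s^3 + 6*s^2 + 41*s - 18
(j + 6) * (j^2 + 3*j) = j^3 + 9*j^2 + 18*j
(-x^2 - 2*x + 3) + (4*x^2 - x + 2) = 3*x^2 - 3*x + 5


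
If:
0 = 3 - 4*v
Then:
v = 3/4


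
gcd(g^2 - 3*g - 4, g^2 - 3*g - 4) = g^2 - 3*g - 4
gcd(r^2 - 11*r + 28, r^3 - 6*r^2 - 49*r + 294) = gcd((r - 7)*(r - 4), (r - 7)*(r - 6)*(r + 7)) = r - 7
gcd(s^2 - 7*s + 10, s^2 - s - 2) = s - 2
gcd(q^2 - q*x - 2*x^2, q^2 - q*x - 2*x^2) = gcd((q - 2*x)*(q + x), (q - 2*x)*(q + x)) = -q^2 + q*x + 2*x^2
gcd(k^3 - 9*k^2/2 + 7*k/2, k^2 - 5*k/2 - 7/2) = k - 7/2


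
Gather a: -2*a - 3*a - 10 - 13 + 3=-5*a - 20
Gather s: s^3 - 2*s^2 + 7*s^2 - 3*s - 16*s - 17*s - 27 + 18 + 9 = s^3 + 5*s^2 - 36*s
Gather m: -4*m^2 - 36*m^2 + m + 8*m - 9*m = -40*m^2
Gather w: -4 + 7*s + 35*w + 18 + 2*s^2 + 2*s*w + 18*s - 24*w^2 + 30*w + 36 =2*s^2 + 25*s - 24*w^2 + w*(2*s + 65) + 50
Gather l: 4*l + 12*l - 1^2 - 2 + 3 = 16*l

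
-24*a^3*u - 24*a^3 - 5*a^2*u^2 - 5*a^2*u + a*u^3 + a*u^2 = (-8*a + u)*(3*a + u)*(a*u + a)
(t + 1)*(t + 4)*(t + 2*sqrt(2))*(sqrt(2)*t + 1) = sqrt(2)*t^4 + 5*t^3 + 5*sqrt(2)*t^3 + 6*sqrt(2)*t^2 + 25*t^2 + 10*sqrt(2)*t + 20*t + 8*sqrt(2)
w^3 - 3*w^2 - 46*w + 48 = (w - 8)*(w - 1)*(w + 6)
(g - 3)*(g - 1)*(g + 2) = g^3 - 2*g^2 - 5*g + 6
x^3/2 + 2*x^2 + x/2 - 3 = (x/2 + 1)*(x - 1)*(x + 3)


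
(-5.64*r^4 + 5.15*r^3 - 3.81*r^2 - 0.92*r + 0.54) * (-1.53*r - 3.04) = 8.6292*r^5 + 9.2661*r^4 - 9.8267*r^3 + 12.99*r^2 + 1.9706*r - 1.6416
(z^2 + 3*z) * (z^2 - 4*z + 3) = z^4 - z^3 - 9*z^2 + 9*z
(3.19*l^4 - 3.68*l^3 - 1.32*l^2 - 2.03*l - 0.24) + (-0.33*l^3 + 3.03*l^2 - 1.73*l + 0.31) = 3.19*l^4 - 4.01*l^3 + 1.71*l^2 - 3.76*l + 0.07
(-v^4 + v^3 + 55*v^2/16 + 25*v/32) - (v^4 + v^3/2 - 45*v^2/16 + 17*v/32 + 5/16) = -2*v^4 + v^3/2 + 25*v^2/4 + v/4 - 5/16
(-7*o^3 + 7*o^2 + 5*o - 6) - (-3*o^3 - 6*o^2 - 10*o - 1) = -4*o^3 + 13*o^2 + 15*o - 5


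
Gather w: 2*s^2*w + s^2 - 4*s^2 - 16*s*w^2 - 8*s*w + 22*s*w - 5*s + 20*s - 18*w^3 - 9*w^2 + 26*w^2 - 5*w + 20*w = -3*s^2 + 15*s - 18*w^3 + w^2*(17 - 16*s) + w*(2*s^2 + 14*s + 15)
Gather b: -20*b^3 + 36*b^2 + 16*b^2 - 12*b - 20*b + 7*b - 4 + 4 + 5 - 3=-20*b^3 + 52*b^2 - 25*b + 2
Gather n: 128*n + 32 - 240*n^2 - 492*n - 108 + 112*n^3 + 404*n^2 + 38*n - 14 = 112*n^3 + 164*n^2 - 326*n - 90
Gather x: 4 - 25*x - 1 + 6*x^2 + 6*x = 6*x^2 - 19*x + 3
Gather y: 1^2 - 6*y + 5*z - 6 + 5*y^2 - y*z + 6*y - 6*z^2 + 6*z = 5*y^2 - y*z - 6*z^2 + 11*z - 5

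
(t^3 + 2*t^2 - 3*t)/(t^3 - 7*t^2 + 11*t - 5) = t*(t + 3)/(t^2 - 6*t + 5)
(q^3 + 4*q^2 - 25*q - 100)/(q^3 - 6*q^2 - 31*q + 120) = (q^2 - q - 20)/(q^2 - 11*q + 24)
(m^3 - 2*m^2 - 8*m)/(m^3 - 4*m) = (m - 4)/(m - 2)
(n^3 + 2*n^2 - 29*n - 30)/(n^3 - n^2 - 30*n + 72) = (n^2 - 4*n - 5)/(n^2 - 7*n + 12)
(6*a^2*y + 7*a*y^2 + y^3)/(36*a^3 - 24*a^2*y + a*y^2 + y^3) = y*(a + y)/(6*a^2 - 5*a*y + y^2)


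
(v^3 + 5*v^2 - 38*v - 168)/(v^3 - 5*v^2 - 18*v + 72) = (v + 7)/(v - 3)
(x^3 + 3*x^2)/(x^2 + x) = x*(x + 3)/(x + 1)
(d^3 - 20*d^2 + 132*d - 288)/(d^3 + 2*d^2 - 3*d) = (d^3 - 20*d^2 + 132*d - 288)/(d*(d^2 + 2*d - 3))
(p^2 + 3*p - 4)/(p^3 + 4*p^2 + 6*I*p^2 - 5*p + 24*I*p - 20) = (p - 1)/(p^2 + 6*I*p - 5)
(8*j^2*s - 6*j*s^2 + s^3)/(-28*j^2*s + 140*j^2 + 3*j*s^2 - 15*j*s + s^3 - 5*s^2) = s*(-2*j + s)/(7*j*s - 35*j + s^2 - 5*s)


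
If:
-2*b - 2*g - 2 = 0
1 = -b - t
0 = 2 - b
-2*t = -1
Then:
No Solution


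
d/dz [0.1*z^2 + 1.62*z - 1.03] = 0.2*z + 1.62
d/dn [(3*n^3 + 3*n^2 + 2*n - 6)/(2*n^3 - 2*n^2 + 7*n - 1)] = 2*(-6*n^4 + 17*n^3 + 26*n^2 - 15*n + 20)/(4*n^6 - 8*n^5 + 32*n^4 - 32*n^3 + 53*n^2 - 14*n + 1)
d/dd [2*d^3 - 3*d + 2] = 6*d^2 - 3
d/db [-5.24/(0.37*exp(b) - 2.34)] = 1.9388*exp(b)/(0.37*exp(b) - 2.34)^2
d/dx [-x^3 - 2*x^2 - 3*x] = -3*x^2 - 4*x - 3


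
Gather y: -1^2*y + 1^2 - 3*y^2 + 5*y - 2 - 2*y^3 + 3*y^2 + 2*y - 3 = -2*y^3 + 6*y - 4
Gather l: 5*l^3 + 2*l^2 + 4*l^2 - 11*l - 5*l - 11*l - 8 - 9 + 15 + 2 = 5*l^3 + 6*l^2 - 27*l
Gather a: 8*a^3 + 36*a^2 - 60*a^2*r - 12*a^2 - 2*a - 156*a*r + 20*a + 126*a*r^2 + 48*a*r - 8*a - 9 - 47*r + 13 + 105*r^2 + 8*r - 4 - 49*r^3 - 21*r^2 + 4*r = 8*a^3 + a^2*(24 - 60*r) + a*(126*r^2 - 108*r + 10) - 49*r^3 + 84*r^2 - 35*r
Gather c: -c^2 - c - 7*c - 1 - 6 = -c^2 - 8*c - 7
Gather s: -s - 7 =-s - 7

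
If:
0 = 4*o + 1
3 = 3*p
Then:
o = -1/4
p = 1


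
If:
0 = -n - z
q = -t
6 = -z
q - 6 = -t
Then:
No Solution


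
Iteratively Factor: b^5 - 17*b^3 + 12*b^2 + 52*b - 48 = (b - 1)*(b^4 + b^3 - 16*b^2 - 4*b + 48) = (b - 3)*(b - 1)*(b^3 + 4*b^2 - 4*b - 16) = (b - 3)*(b - 1)*(b + 4)*(b^2 - 4) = (b - 3)*(b - 1)*(b + 2)*(b + 4)*(b - 2)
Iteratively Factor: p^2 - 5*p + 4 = (p - 1)*(p - 4)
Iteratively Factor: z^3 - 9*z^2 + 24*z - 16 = (z - 4)*(z^2 - 5*z + 4) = (z - 4)*(z - 1)*(z - 4)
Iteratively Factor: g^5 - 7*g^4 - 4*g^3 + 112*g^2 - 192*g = (g - 3)*(g^4 - 4*g^3 - 16*g^2 + 64*g) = (g - 4)*(g - 3)*(g^3 - 16*g) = (g - 4)^2*(g - 3)*(g^2 + 4*g) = (g - 4)^2*(g - 3)*(g + 4)*(g)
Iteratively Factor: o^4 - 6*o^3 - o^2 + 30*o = (o - 3)*(o^3 - 3*o^2 - 10*o) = o*(o - 3)*(o^2 - 3*o - 10) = o*(o - 5)*(o - 3)*(o + 2)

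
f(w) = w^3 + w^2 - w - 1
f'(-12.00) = 407.00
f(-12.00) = -1573.00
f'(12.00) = 455.00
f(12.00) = 1859.00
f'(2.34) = 20.11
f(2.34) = 14.95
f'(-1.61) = 3.56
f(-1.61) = -0.97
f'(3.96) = 53.96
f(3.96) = 72.82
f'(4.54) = 69.91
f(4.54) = 108.65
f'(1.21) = 5.81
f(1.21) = 1.03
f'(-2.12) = 8.24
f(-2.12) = -3.91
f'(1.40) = 7.68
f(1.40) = 2.30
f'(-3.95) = 37.91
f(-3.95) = -43.08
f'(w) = 3*w^2 + 2*w - 1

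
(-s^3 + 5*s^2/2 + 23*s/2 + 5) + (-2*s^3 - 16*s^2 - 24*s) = -3*s^3 - 27*s^2/2 - 25*s/2 + 5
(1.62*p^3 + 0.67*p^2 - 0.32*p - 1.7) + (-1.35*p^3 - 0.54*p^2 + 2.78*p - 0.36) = 0.27*p^3 + 0.13*p^2 + 2.46*p - 2.06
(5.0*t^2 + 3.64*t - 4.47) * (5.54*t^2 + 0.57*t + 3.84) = 27.7*t^4 + 23.0156*t^3 - 3.489*t^2 + 11.4297*t - 17.1648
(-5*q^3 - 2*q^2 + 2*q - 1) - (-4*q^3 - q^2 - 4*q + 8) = -q^3 - q^2 + 6*q - 9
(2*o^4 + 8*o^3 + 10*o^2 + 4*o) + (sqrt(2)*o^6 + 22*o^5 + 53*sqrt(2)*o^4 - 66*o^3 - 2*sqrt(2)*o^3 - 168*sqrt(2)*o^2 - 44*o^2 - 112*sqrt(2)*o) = sqrt(2)*o^6 + 22*o^5 + 2*o^4 + 53*sqrt(2)*o^4 - 58*o^3 - 2*sqrt(2)*o^3 - 168*sqrt(2)*o^2 - 34*o^2 - 112*sqrt(2)*o + 4*o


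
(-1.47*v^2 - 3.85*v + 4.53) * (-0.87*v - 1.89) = 1.2789*v^3 + 6.1278*v^2 + 3.3354*v - 8.5617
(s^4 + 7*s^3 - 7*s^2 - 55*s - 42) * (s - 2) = s^5 + 5*s^4 - 21*s^3 - 41*s^2 + 68*s + 84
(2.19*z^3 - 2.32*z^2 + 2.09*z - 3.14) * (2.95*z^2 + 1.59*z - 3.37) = 6.4605*z^5 - 3.3619*z^4 - 4.9036*z^3 + 1.8785*z^2 - 12.0359*z + 10.5818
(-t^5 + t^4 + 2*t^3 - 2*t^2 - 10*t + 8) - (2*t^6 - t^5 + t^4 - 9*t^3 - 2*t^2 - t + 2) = -2*t^6 + 11*t^3 - 9*t + 6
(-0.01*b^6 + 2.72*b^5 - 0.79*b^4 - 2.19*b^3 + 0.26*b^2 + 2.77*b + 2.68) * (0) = 0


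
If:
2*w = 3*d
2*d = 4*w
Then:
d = 0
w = 0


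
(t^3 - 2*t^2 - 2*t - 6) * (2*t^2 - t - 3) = 2*t^5 - 5*t^4 - 5*t^3 - 4*t^2 + 12*t + 18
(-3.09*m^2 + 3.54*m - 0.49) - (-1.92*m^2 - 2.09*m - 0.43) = -1.17*m^2 + 5.63*m - 0.06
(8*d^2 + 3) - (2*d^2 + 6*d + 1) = 6*d^2 - 6*d + 2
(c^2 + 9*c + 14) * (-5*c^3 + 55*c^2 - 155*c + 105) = -5*c^5 + 10*c^4 + 270*c^3 - 520*c^2 - 1225*c + 1470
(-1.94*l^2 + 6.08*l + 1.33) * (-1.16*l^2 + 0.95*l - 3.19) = 2.2504*l^4 - 8.8958*l^3 + 10.4218*l^2 - 18.1317*l - 4.2427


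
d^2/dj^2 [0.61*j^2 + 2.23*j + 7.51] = 1.22000000000000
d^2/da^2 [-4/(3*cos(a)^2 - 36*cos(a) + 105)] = 4*(4*sin(a)^4 - 6*sin(a)^2 + 465*cos(a) - 9*cos(3*a) - 216)/(3*(cos(a) - 7)^3*(cos(a) - 5)^3)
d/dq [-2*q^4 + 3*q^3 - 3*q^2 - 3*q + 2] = -8*q^3 + 9*q^2 - 6*q - 3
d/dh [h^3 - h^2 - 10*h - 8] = 3*h^2 - 2*h - 10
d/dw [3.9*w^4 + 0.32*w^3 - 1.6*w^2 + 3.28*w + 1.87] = 15.6*w^3 + 0.96*w^2 - 3.2*w + 3.28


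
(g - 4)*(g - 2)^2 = g^3 - 8*g^2 + 20*g - 16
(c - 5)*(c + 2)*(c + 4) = c^3 + c^2 - 22*c - 40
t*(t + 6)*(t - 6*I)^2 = t^4 + 6*t^3 - 12*I*t^3 - 36*t^2 - 72*I*t^2 - 216*t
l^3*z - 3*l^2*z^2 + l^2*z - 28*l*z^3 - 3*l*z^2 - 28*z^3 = (l - 7*z)*(l + 4*z)*(l*z + z)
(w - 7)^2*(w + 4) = w^3 - 10*w^2 - 7*w + 196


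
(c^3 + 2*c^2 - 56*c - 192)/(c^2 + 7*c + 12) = (c^2 - 2*c - 48)/(c + 3)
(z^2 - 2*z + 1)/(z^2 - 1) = (z - 1)/(z + 1)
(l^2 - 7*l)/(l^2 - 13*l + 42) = l/(l - 6)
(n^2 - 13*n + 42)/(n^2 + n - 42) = (n - 7)/(n + 7)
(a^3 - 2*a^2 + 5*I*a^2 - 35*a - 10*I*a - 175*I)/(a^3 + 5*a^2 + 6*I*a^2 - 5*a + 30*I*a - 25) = (a - 7)/(a + I)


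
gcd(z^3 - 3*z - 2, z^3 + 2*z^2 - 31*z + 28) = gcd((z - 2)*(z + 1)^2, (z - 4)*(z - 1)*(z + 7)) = 1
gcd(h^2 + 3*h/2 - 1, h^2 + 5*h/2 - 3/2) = h - 1/2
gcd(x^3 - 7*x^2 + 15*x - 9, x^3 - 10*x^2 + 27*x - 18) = x^2 - 4*x + 3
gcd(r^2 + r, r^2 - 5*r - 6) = r + 1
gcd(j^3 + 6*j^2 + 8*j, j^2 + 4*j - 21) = 1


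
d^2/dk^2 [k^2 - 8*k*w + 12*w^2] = 2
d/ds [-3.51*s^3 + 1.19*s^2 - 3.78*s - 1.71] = -10.53*s^2 + 2.38*s - 3.78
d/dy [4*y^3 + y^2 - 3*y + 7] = 12*y^2 + 2*y - 3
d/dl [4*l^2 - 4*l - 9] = 8*l - 4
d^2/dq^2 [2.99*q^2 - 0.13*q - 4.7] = 5.98000000000000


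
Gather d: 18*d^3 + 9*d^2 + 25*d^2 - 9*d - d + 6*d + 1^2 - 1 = 18*d^3 + 34*d^2 - 4*d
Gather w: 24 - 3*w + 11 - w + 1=36 - 4*w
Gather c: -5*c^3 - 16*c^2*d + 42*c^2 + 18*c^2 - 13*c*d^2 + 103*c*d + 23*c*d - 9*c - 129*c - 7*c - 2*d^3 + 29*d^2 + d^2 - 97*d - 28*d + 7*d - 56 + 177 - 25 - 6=-5*c^3 + c^2*(60 - 16*d) + c*(-13*d^2 + 126*d - 145) - 2*d^3 + 30*d^2 - 118*d + 90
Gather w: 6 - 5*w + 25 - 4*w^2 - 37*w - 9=-4*w^2 - 42*w + 22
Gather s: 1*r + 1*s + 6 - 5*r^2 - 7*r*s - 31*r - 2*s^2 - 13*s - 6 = -5*r^2 - 30*r - 2*s^2 + s*(-7*r - 12)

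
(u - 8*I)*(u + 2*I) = u^2 - 6*I*u + 16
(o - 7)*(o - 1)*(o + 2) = o^3 - 6*o^2 - 9*o + 14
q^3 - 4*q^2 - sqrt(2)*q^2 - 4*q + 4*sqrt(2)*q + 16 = (q - 4)*(q - 2*sqrt(2))*(q + sqrt(2))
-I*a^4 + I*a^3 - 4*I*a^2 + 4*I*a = a*(a - 2*I)*(a + 2*I)*(-I*a + I)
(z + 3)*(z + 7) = z^2 + 10*z + 21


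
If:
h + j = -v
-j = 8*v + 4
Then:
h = 7*v + 4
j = -8*v - 4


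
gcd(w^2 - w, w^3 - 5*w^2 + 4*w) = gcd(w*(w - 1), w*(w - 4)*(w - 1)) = w^2 - w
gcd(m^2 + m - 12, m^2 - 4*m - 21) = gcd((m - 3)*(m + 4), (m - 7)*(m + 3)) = 1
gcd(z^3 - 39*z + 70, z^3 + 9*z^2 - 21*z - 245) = z^2 + 2*z - 35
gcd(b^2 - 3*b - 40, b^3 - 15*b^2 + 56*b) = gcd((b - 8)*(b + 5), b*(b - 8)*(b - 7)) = b - 8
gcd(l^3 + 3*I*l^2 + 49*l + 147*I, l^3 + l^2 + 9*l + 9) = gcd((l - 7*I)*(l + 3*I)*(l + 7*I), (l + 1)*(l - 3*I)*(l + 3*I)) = l + 3*I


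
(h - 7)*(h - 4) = h^2 - 11*h + 28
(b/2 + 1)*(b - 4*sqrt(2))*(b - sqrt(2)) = b^3/2 - 5*sqrt(2)*b^2/2 + b^2 - 5*sqrt(2)*b + 4*b + 8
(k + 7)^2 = k^2 + 14*k + 49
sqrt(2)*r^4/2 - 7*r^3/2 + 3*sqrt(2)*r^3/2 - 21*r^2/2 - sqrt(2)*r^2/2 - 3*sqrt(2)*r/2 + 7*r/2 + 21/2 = (r - 1)*(r + 3)*(r - 7*sqrt(2)/2)*(sqrt(2)*r/2 + sqrt(2)/2)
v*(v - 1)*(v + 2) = v^3 + v^2 - 2*v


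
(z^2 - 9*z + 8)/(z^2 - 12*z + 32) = (z - 1)/(z - 4)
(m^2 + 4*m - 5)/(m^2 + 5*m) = (m - 1)/m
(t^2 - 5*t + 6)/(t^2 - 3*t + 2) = (t - 3)/(t - 1)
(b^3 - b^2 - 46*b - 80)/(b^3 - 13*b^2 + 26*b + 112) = (b + 5)/(b - 7)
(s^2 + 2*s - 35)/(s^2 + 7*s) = (s - 5)/s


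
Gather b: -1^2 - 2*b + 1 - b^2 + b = -b^2 - b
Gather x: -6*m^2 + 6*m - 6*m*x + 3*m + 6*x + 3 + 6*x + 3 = -6*m^2 + 9*m + x*(12 - 6*m) + 6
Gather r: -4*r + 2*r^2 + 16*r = 2*r^2 + 12*r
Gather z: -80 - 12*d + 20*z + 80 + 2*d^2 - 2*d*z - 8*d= 2*d^2 - 20*d + z*(20 - 2*d)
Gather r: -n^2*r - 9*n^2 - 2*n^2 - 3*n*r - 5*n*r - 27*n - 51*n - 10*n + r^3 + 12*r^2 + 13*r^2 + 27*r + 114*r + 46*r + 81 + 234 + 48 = -11*n^2 - 88*n + r^3 + 25*r^2 + r*(-n^2 - 8*n + 187) + 363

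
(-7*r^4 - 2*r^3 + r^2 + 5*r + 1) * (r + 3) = -7*r^5 - 23*r^4 - 5*r^3 + 8*r^2 + 16*r + 3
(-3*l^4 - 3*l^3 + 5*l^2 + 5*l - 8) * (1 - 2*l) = 6*l^5 + 3*l^4 - 13*l^3 - 5*l^2 + 21*l - 8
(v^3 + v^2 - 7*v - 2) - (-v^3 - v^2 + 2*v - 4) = 2*v^3 + 2*v^2 - 9*v + 2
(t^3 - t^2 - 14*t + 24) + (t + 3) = t^3 - t^2 - 13*t + 27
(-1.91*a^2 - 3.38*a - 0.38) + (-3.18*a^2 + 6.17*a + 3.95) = -5.09*a^2 + 2.79*a + 3.57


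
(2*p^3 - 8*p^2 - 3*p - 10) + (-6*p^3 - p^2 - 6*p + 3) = -4*p^3 - 9*p^2 - 9*p - 7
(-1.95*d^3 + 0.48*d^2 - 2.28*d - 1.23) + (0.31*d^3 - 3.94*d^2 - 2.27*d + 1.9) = -1.64*d^3 - 3.46*d^2 - 4.55*d + 0.67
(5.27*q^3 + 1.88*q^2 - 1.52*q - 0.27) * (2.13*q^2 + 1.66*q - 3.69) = 11.2251*q^5 + 12.7526*q^4 - 19.5631*q^3 - 10.0355*q^2 + 5.1606*q + 0.9963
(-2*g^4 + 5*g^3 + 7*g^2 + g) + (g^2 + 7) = -2*g^4 + 5*g^3 + 8*g^2 + g + 7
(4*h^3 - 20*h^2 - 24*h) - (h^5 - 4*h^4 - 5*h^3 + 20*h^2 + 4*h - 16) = -h^5 + 4*h^4 + 9*h^3 - 40*h^2 - 28*h + 16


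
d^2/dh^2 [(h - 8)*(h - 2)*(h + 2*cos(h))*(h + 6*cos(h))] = -8*h^3*cos(h) - 48*h^2*sin(h) + 80*h^2*cos(h) - 24*h^2*cos(2*h) + 12*h^2 + 320*h*sin(h) - 48*h*sin(2*h) - 80*h*cos(h) + 240*h*cos(2*h) - 60*h - 256*sin(h) + 240*sin(2*h) - 160*cos(h) - 372*cos(2*h) + 44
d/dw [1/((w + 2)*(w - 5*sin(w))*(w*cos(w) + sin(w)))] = ((w + 2)*(w - 5*sin(w))*(w*sin(w) - 2*cos(w)) + (w + 2)*(w*cos(w) + sin(w))*(5*cos(w) - 1) - (w - 5*sin(w))*(w*cos(w) + sin(w)))/((w + 2)^2*(w - 5*sin(w))^2*(w*cos(w) + sin(w))^2)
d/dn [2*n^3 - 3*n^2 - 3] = 6*n*(n - 1)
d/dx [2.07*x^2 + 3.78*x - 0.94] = 4.14*x + 3.78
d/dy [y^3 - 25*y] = 3*y^2 - 25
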